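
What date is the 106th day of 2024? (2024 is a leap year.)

January has 31 days (106 − 31 = 75 remain).
February has 29 days (75 − 29 = 46 remain).
March has 31 days (46 − 31 = 15 remain).
15 into April → April 15.

15 April 2024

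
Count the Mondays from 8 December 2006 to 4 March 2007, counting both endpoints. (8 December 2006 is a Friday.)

12

8 December 2006 is a Friday; the first Monday on or after it is 11 December 2006 (3 days later).
From 11 December 2006 to 4 March 2007: 20 + 31 + 28 + 4 = 83 days (rest of December, January, February, March).
83 ÷ 7 = 11 full weeks with remainder 6, so 11 more Mondays after the first → 12.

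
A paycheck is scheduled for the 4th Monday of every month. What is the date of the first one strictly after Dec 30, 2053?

Jan 26, 2054

Dec 2053 starts on a Monday; its first Monday is the 1st, so the 4th Monday is the 22nd — Dec 22, 2053.
That is not after Dec 30, 2053, so look at Jan 2054.
Jan 2054 starts on a Thursday; its first Monday is the 5th, so the 4th Monday is the 26th — Jan 26, 2054.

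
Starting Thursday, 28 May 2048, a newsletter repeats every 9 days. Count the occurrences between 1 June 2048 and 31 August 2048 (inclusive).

Occurrences land 9·i days after 28 May 2048 for i = 0, 1, 2, …
1 June 2048 is 4 days after the start; 4 ÷ 9 = 0 remainder 4; since the remainder is 4, round up to i = 1. First occurrence in the window: #2 on 6 June 2048 (1×9 = 9 days in).
31 August 2048 is 95 days after the start; 95 ÷ 9 = 10 remainder 5. Last occurrence in the window: #11 on 26 August 2048.
Occurrences #2 through #11: 10 in total.

10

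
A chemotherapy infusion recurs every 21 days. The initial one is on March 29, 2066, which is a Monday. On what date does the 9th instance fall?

The 9th occurrence is 8 intervals after the first: 8 × 21 = 168 days after March 29, 2066.
March has 31 days — 2 days to the end of March leaves 166.
April has 30 days (136 left).
May has 31 days (105 left).
June has 30 days (75 left).
July has 31 days (44 left).
August has 31 days (13 left).
13 days into September → September 13, 2066.

September 13, 2066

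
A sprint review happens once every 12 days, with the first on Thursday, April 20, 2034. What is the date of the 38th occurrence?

July 8, 2035

The 38th occurrence is 37 intervals after the first: 37 × 12 = 444 days after April 20, 2034.
April has 30 days — 10 days to the end of April leaves 434.
From end of April to end of 2034 is 245 days (189 left).
January has 31 days (158 left).
February has 28 days (130 left).
March has 31 days (99 left).
April has 30 days (69 left).
May has 31 days (38 left).
June has 30 days (8 left).
8 days into July → July 8, 2035.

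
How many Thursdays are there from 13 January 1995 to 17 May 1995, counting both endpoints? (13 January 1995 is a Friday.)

13 January 1995 is a Friday; the first Thursday on or after it is 19 January 1995 (6 days later).
From 19 January 1995 to 17 May 1995: 12 + 28 + 31 + 30 + 17 = 118 days (rest of January, February, March, April, May).
118 ÷ 7 = 16 full weeks with remainder 6, so 16 more Thursdays after the first → 17.

17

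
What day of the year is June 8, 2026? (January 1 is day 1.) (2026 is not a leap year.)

159

Days in months before June: 31 + 28 + 31 + 30 + 31 = 151.
Plus 8 days into June → day 159.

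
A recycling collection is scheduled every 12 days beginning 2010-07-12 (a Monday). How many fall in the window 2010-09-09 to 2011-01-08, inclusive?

11

Occurrences land 12·i days after 2010-07-12 for i = 0, 1, 2, …
2010-09-09 is 59 days after the start; 59 ÷ 12 = 4 remainder 11; since the remainder is 11, round up to i = 5. First occurrence in the window: #6 on 2010-09-10 (5×12 = 60 days in).
2011-01-08 is 180 days after the start; 180 ÷ 12 = 15 remainder 0. Last occurrence in the window: #16 on 2011-01-08.
Occurrences #6 through #16: 11 in total.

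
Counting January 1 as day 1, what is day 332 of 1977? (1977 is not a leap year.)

Jan has 31 days (332 − 31 = 301 remain).
Feb has 28 days (301 − 28 = 273 remain).
Mar has 31 days (273 − 31 = 242 remain).
Apr has 30 days (242 − 30 = 212 remain).
May has 31 days (212 − 31 = 181 remain).
Jun has 30 days (181 − 30 = 151 remain).
Jul has 31 days (151 − 31 = 120 remain).
Aug has 31 days (120 − 31 = 89 remain).
Sep has 30 days (89 − 30 = 59 remain).
Oct has 31 days (59 − 31 = 28 remain).
28 into Nov → Nov 28.

Nov 28, 1977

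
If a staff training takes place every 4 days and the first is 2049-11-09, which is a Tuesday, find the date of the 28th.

The 28th occurrence is 27 intervals after the first: 27 × 4 = 108 days after 2049-11-09.
November has 30 days — 21 days to the end of November leaves 87.
December has 31 days (56 left).
January has 31 days (25 left).
25 days into February → 2050-02-25.

2050-02-25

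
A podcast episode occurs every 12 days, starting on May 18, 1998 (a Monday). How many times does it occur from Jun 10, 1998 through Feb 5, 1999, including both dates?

Occurrences land 12·i days after May 18, 1998 for i = 0, 1, 2, …
Jun 10, 1998 is 23 days after the start; 23 ÷ 12 = 1 remainder 11; since the remainder is 11, round up to i = 2. First occurrence in the window: #3 on Jun 11, 1998 (2×12 = 24 days in).
Feb 5, 1999 is 263 days after the start; 263 ÷ 12 = 21 remainder 11. Last occurrence in the window: #22 on Jan 25, 1999.
Occurrences #3 through #22: 20 in total.

20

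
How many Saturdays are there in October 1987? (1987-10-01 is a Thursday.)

5

1987-10-01 is a Thursday; the first Saturday on or after it is 1987-10-03 (2 days later).
From 1987-10-03 to 1987-10-31 is 31 − 3 = 28 days.
28 ÷ 7 = 4 full weeks with remainder 0, so 4 more Saturdays after the first → 5.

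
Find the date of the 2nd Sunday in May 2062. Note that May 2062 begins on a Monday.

May 14, 2062

May 2062 begins on a Monday, so the first Sunday is May 7 (6 days later).
The 2nd Sunday is 1 weeks later: 7 + 7 = 14.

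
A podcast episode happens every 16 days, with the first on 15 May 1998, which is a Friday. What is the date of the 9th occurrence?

The 9th occurrence is 8 intervals after the first: 8 × 16 = 128 days after 15 May 1998.
May has 31 days — 16 days to the end of May leaves 112.
June has 30 days (82 left).
July has 31 days (51 left).
August has 31 days (20 left).
20 days into September → 20 September 1998.

20 September 1998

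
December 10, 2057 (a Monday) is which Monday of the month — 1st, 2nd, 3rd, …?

Day 10 falls in week ⌈10/7⌉ of the month.
Days 1–7 hold the 1st Monday, 8–14 the 2nd, 15–21 the 3rd, 22–28 the 4th, 29–31 the 5th.
10 is in the range for the 2nd.

2nd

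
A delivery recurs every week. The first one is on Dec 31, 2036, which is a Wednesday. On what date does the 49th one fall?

The 49th occurrence is 48 intervals after the first: 48 × 7 = 336 days after Dec 31, 2036.
Dec has 31 days — 0 days to the end of Dec leaves 336.
Jan has 31 days (305 left).
Feb has 28 days (277 left).
Mar has 31 days (246 left).
Apr has 30 days (216 left).
May has 31 days (185 left).
Jun has 30 days (155 left).
Jul has 31 days (124 left).
Aug has 31 days (93 left).
Sep has 30 days (63 left).
Oct has 31 days (32 left).
Nov has 30 days (2 left).
2 days into Dec → Dec 2, 2037.

Dec 2, 2037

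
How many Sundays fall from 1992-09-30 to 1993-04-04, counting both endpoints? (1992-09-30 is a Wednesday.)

27

1992-09-30 is a Wednesday; the first Sunday on or after it is 1992-10-04 (4 days later).
From 1992-10-04 to 1993-04-04: 27 + 30 + 31 + 31 + 28 + 31 + 4 = 182 days (rest of October, November, December, January, February, March, April).
182 ÷ 7 = 26 full weeks with remainder 0, so 26 more Sundays after the first → 27.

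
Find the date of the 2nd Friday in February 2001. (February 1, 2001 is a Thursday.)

February 2001 begins on a Thursday, so the first Friday is February 2 (1 day later).
The 2nd Friday is 1 weeks later: 2 + 7 = 9.

2001-02-09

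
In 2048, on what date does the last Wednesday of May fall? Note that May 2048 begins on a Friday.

May 27, 2048

May 2048 begins on a Friday, so the first Wednesday is May 6 (5 days later).
May 2048 has 31 days. Adding weeks: 6, 13, 20, 27 — the last one ≤ 31 is the 27th.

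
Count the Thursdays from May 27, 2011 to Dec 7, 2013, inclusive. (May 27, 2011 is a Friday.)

May 27, 2011 is a Friday; the first Thursday on or after it is Jun 2, 2011 (6 days later).
From Jun 2, 2011 to Dec 7, 2013: 212 + 366 + 341 = 919 days (rest of 2011, 2012, to Dec 7, 2013 in 2013).
919 ÷ 7 = 131 full weeks with remainder 2, so 131 more Thursdays after the first → 132.

132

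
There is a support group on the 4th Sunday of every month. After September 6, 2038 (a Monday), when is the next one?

September 2038 starts on a Wednesday; its first Sunday is the 5th, so the 4th Sunday is the 26th — September 26, 2038.
September 26, 2038 is after September 6, 2038, so that is the next one.

September 26, 2038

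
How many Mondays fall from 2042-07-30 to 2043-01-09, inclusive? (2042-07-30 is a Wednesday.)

2042-07-30 is a Wednesday; the first Monday on or after it is 2042-08-04 (5 days later).
From 2042-08-04 to 2043-01-09: 27 + 30 + 31 + 30 + 31 + 9 = 158 days (rest of August, September, October, November, December, January).
158 ÷ 7 = 22 full weeks with remainder 4, so 22 more Mondays after the first → 23.

23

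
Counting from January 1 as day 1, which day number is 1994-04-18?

108

Days in months before April: 31 + 28 + 31 = 90.
Plus 18 days into April → day 108.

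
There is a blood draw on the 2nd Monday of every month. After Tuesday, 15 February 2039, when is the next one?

14 March 2039

February 2039 starts on a Tuesday; its first Monday is the 7th, so the 2nd Monday is the 14th — 14 February 2039.
That is not after 15 February 2039, so look at March 2039.
March 2039 starts on a Tuesday; its first Monday is the 7th, so the 2nd Monday is the 14th — 14 March 2039.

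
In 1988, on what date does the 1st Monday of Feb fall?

Feb 1, 1988

Feb 1988 begins on a Monday, so the first Monday is Feb 1.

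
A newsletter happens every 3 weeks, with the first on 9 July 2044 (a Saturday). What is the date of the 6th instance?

The 6th occurrence is 5 intervals after the first: 5 × 21 = 105 days after 9 July 2044.
July has 31 days — 22 days to the end of July leaves 83.
August has 31 days (52 left).
September has 30 days (22 left).
22 days into October → 22 October 2044.

22 October 2044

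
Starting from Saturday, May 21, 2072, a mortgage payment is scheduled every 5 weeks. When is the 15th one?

September 23, 2073

The 15th occurrence is 14 intervals after the first: 14 × 35 = 490 days after May 21, 2072.
May has 31 days — 10 days to the end of May leaves 480.
From end of May to end of 2072 is 214 days (266 left).
January has 31 days (235 left).
February has 28 days (207 left).
March has 31 days (176 left).
April has 30 days (146 left).
May has 31 days (115 left).
June has 30 days (85 left).
July has 31 days (54 left).
August has 31 days (23 left).
23 days into September → September 23, 2073.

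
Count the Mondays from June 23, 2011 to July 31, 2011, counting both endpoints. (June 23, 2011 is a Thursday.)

5

June 23, 2011 is a Thursday; the first Monday on or after it is June 27, 2011 (4 days later).
From June 27, 2011 to July 31, 2011: 3 + 31 = 34 days (rest of June, July).
34 ÷ 7 = 4 full weeks with remainder 6, so 4 more Mondays after the first → 5.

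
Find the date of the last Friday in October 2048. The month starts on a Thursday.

2048-10-30

October 2048 begins on a Thursday, so the first Friday is October 2 (1 day later).
October 2048 has 31 days. Adding weeks: 2, 9, 16, 23, 30 — the last one ≤ 31 is the 30th.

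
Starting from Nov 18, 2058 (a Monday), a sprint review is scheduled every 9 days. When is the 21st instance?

The 21st occurrence is 20 intervals after the first: 20 × 9 = 180 days after Nov 18, 2058.
Nov has 30 days — 12 days to the end of Nov leaves 168.
Dec has 31 days (137 left).
Jan has 31 days (106 left).
Feb has 28 days (78 left).
Mar has 31 days (47 left).
Apr has 30 days (17 left).
17 days into May → May 17, 2059.

May 17, 2059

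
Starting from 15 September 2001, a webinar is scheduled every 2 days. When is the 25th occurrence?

2 November 2001

The 25th occurrence is 24 intervals after the first: 24 × 2 = 48 days after 15 September 2001.
September has 30 days — 15 days to the end of September leaves 33.
October has 31 days (2 left).
2 days into November → 2 November 2001.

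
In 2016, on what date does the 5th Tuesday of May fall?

May 31, 2016

May 2016 begins on a Sunday, so the first Tuesday is May 3 (2 days later).
The 5th Tuesday is 4 weeks later: 3 + 28 = 31.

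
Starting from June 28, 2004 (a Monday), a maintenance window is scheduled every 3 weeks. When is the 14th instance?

The 14th occurrence is 13 intervals after the first: 13 × 21 = 273 days after June 28, 2004.
June has 30 days — 2 days to the end of June leaves 271.
July has 31 days (240 left).
August has 31 days (209 left).
September has 30 days (179 left).
October has 31 days (148 left).
November has 30 days (118 left).
December has 31 days (87 left).
January has 31 days (56 left).
February has 28 days (28 left).
28 days into March → March 28, 2005.

March 28, 2005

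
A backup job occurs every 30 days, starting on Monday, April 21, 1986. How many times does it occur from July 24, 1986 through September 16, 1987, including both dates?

Occurrences land 30·i days after April 21, 1986 for i = 0, 1, 2, …
July 24, 1986 is 94 days after the start; 94 ÷ 30 = 3 remainder 4; since the remainder is 4, round up to i = 4. First occurrence in the window: #5 on August 19, 1986 (4×30 = 120 days in).
September 16, 1987 is 513 days after the start; 513 ÷ 30 = 17 remainder 3. Last occurrence in the window: #18 on September 13, 1987.
Occurrences #5 through #18: 14 in total.

14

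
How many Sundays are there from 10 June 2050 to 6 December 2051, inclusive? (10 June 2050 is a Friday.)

10 June 2050 is a Friday; the first Sunday on or after it is 12 June 2050 (2 days later).
From 12 June 2050 to 6 December 2051: 202 + 340 = 542 days (rest of 2050, to 6 December 2051 in 2051).
542 ÷ 7 = 77 full weeks with remainder 3, so 77 more Sundays after the first → 78.

78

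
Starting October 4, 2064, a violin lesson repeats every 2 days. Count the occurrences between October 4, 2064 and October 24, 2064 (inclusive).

11

Occurrences land 2·i days after October 4, 2064 for i = 0, 1, 2, …
The window opens on the start date, so the first occurrence inside is #1 on October 4, 2064.
October 24, 2064 is 20 days after the start; 20 ÷ 2 = 10 remainder 0. Last occurrence in the window: #11 on October 24, 2064.
Occurrences #1 through #11: 11 in total.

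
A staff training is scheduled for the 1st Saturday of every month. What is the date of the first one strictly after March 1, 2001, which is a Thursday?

March 3, 2001

March 2001 starts on a Thursday, so its 1st Saturday is March 3, 2001 (2 days in).
March 3, 2001 is after March 1, 2001, so that is the next one.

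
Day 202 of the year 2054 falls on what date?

Jul 21, 2054

Jan has 31 days (202 − 31 = 171 remain).
Feb has 28 days (171 − 28 = 143 remain).
Mar has 31 days (143 − 31 = 112 remain).
Apr has 30 days (112 − 30 = 82 remain).
May has 31 days (82 − 31 = 51 remain).
Jun has 30 days (51 − 30 = 21 remain).
21 into Jul → Jul 21.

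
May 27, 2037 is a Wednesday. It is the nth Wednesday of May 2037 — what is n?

4th

Day 27 falls in week ⌈27/7⌉ of the month.
Days 1–7 hold the 1st Wednesday, 8–14 the 2nd, 15–21 the 3rd, 22–28 the 4th, 29–31 the 5th.
27 is in the range for the 4th.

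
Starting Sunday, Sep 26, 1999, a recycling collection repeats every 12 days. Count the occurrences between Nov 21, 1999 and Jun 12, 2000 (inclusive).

Occurrences land 12·i days after Sep 26, 1999 for i = 0, 1, 2, …
Nov 21, 1999 is 56 days after the start; 56 ÷ 12 = 4 remainder 8; since the remainder is 8, round up to i = 5. First occurrence in the window: #6 on Nov 25, 1999 (5×12 = 60 days in).
Jun 12, 2000 is 260 days after the start; 260 ÷ 12 = 21 remainder 8. Last occurrence in the window: #22 on Jun 4, 2000.
Occurrences #6 through #22: 17 in total.

17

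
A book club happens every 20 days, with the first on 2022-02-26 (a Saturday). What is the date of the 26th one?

The 26th occurrence is 25 intervals after the first: 25 × 20 = 500 days after 2022-02-26.
February has 28 days — 2 days to the end of February leaves 498.
From end of February to end of 2022 is 306 days (192 left).
January has 31 days (161 left).
February has 28 days (133 left).
March has 31 days (102 left).
April has 30 days (72 left).
May has 31 days (41 left).
June has 30 days (11 left).
11 days into July → 2023-07-11.

2023-07-11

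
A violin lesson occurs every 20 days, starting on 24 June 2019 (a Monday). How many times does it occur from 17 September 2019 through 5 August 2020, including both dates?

Occurrences land 20·i days after 24 June 2019 for i = 0, 1, 2, …
17 September 2019 is 85 days after the start; 85 ÷ 20 = 4 remainder 5; since the remainder is 5, round up to i = 5. First occurrence in the window: #6 on 2 October 2019 (5×20 = 100 days in).
5 August 2020 is 408 days after the start; 408 ÷ 20 = 20 remainder 8. Last occurrence in the window: #21 on 28 July 2020.
Occurrences #6 through #21: 16 in total.

16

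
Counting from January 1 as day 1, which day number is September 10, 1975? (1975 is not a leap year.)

Days in months before September: 31 + 28 + 31 + 30 + 31 + 30 + 31 + 31 = 243.
Plus 10 days into September → day 253.

253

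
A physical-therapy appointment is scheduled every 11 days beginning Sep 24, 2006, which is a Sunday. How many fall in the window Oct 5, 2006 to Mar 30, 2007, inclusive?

17

Occurrences land 11·i days after Sep 24, 2006 for i = 0, 1, 2, …
Oct 5, 2006 is 11 days after the start; 11 ÷ 11 = 1 remainder 0. First occurrence in the window: #2 on Oct 5, 2006 (1×11 = 11 days in).
Mar 30, 2007 is 187 days after the start; 187 ÷ 11 = 17 remainder 0. Last occurrence in the window: #18 on Mar 30, 2007.
Occurrences #2 through #18: 17 in total.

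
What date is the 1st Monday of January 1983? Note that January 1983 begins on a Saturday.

1983-01-03

January 1983 begins on a Saturday, so the first Monday is January 3 (2 days later).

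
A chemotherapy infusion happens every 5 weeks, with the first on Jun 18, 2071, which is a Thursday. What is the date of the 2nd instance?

The 2nd occurrence is 1 interval after the first: 1 × 35 = 35 days after Jun 18, 2071.
Jun has 30 days — 12 days to the end of Jun leaves 23.
23 days into Jul → Jul 23, 2071.

Jul 23, 2071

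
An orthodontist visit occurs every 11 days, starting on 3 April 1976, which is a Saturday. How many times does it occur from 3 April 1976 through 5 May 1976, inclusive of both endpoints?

Occurrences land 11·i days after 3 April 1976 for i = 0, 1, 2, …
The window opens on the start date, so the first occurrence inside is #1 on 3 April 1976.
5 May 1976 is 32 days after the start; 32 ÷ 11 = 2 remainder 10. Last occurrence in the window: #3 on 25 April 1976.
Occurrences #1 through #3: 3 in total.

3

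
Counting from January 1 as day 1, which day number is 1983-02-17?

Days in months before February: 31 = 31.
Plus 17 days into February → day 48.

48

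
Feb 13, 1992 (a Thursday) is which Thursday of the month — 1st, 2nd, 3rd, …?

Day 13 falls in week ⌈13/7⌉ of the month.
Days 1–7 hold the 1st Thursday, 8–14 the 2nd, 15–21 the 3rd, 22–28 the 4th, 29–31 the 5th.
13 is in the range for the 2nd.

2nd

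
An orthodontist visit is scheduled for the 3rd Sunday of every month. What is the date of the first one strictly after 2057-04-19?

2057-05-20

April 2057 starts on a Sunday; its first Sunday is the 1st, so the 3rd Sunday is the 15th — 2057-04-15.
That is not after 2057-04-19, so look at May 2057.
May 2057 starts on a Tuesday; its first Sunday is the 6th, so the 3rd Sunday is the 20th — 2057-05-20.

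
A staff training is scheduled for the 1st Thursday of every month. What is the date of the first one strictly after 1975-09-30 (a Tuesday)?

September 1975 starts on a Monday, so its 1st Thursday is 1975-09-04 (3 days in).
That is not after 1975-09-30, so look at October 1975.
October 1975 starts on a Wednesday, so its 1st Thursday is 1975-10-02 (1 day in).

1975-10-02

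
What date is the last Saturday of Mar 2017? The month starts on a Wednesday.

Mar 25, 2017

Mar 2017 begins on a Wednesday, so the first Saturday is Mar 4 (3 days later).
Mar 2017 has 31 days. Adding weeks: 4, 11, 18, 25 — the last one ≤ 31 is the 25th.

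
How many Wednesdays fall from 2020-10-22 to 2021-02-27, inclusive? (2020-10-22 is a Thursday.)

18

2020-10-22 is a Thursday; the first Wednesday on or after it is 2020-10-28 (6 days later).
From 2020-10-28 to 2021-02-27: 3 + 30 + 31 + 31 + 27 = 122 days (rest of October, November, December, January, February).
122 ÷ 7 = 17 full weeks with remainder 3, so 17 more Wednesdays after the first → 18.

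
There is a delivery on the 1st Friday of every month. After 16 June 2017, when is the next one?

7 July 2017

June 2017 starts on a Thursday, so its 1st Friday is 2 June 2017 (1 day in).
That is not after 16 June 2017, so look at July 2017.
July 2017 starts on a Saturday, so its 1st Friday is 7 July 2017 (6 days in).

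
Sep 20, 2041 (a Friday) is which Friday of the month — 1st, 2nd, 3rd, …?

3rd

Day 20 falls in week ⌈20/7⌉ of the month.
Days 1–7 hold the 1st Friday, 8–14 the 2nd, 15–21 the 3rd, 22–28 the 4th, 29–31 the 5th.
20 is in the range for the 3rd.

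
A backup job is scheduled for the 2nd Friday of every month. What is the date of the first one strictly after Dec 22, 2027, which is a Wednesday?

Jan 14, 2028

Dec 2027 starts on a Wednesday; its first Friday is the 3rd, so the 2nd Friday is the 10th — Dec 10, 2027.
That is not after Dec 22, 2027, so look at Jan 2028.
Jan 2028 starts on a Saturday; its first Friday is the 7th, so the 2nd Friday is the 14th — Jan 14, 2028.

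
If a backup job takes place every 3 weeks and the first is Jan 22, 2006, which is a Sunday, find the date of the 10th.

The 10th occurrence is 9 intervals after the first: 9 × 21 = 189 days after Jan 22, 2006.
Jan has 31 days — 9 days to the end of Jan leaves 180.
Feb has 28 days (152 left).
Mar has 31 days (121 left).
Apr has 30 days (91 left).
May has 31 days (60 left).
Jun has 30 days (30 left).
30 days into Jul → Jul 30, 2006.

Jul 30, 2006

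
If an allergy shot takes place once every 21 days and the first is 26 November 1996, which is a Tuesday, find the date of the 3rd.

7 January 1997

The 3rd occurrence is 2 intervals after the first: 2 × 21 = 42 days after 26 November 1996.
November has 30 days — 4 days to the end of November leaves 38.
December has 31 days (7 left).
7 days into January → 7 January 1997.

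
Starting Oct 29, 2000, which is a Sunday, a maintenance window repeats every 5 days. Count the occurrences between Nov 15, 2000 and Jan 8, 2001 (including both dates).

11

Occurrences land 5·i days after Oct 29, 2000 for i = 0, 1, 2, …
Nov 15, 2000 is 17 days after the start; 17 ÷ 5 = 3 remainder 2; since the remainder is 2, round up to i = 4. First occurrence in the window: #5 on Nov 18, 2000 (4×5 = 20 days in).
Jan 8, 2001 is 71 days after the start; 71 ÷ 5 = 14 remainder 1. Last occurrence in the window: #15 on Jan 7, 2001.
Occurrences #5 through #15: 11 in total.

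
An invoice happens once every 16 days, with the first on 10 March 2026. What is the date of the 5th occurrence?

The 5th occurrence is 4 intervals after the first: 4 × 16 = 64 days after 10 March 2026.
March has 31 days — 21 days to the end of March leaves 43.
April has 30 days (13 left).
13 days into May → 13 May 2026.

13 May 2026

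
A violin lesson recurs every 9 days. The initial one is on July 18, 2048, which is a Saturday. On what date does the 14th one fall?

The 14th occurrence is 13 intervals after the first: 13 × 9 = 117 days after July 18, 2048.
July has 31 days — 13 days to the end of July leaves 104.
August has 31 days (73 left).
September has 30 days (43 left).
October has 31 days (12 left).
12 days into November → November 12, 2048.

November 12, 2048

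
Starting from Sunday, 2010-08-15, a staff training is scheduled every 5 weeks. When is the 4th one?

The 4th occurrence is 3 intervals after the first: 3 × 35 = 105 days after 2010-08-15.
August has 31 days — 16 days to the end of August leaves 89.
September has 30 days (59 left).
October has 31 days (28 left).
28 days into November → 2010-11-28.

2010-11-28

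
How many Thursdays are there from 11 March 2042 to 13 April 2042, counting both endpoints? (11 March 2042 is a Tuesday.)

5

11 March 2042 is a Tuesday; the first Thursday on or after it is 13 March 2042 (2 days later).
From 13 March 2042 to 13 April 2042: 18 + 13 = 31 days (rest of March, April).
31 ÷ 7 = 4 full weeks with remainder 3, so 4 more Thursdays after the first → 5.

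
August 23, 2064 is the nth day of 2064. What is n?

Days in months before August: 31 + 29 + 31 + 30 + 31 + 30 + 31 = 213.
Plus 23 days into August → day 236.

236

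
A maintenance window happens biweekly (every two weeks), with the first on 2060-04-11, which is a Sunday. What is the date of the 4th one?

The 4th occurrence is 3 intervals after the first: 3 × 14 = 42 days after 2060-04-11.
April has 30 days — 19 days to the end of April leaves 23.
23 days into May → 2060-05-23.

2060-05-23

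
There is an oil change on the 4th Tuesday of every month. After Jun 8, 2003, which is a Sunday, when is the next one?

Jun 2003 starts on a Sunday; its first Tuesday is the 3rd, so the 4th Tuesday is the 24th — Jun 24, 2003.
Jun 24, 2003 is after Jun 8, 2003, so that is the next one.

Jun 24, 2003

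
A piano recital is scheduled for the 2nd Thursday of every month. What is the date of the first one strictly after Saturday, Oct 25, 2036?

Oct 2036 starts on a Wednesday; its first Thursday is the 2nd, so the 2nd Thursday is the 9th — Oct 9, 2036.
That is not after Oct 25, 2036, so look at Nov 2036.
Nov 2036 starts on a Saturday; its first Thursday is the 6th, so the 2nd Thursday is the 13th — Nov 13, 2036.

Nov 13, 2036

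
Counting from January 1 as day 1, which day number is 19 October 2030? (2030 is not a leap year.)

Days in months before October: 31 + 28 + 31 + 30 + 31 + 30 + 31 + 31 + 30 = 273.
Plus 19 days into October → day 292.

292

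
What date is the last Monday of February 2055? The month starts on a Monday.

February 2055 begins on a Monday, so the first Monday is February 1.
February 2055 has 28 days. Adding weeks: 1, 8, 15, 22 — the last one ≤ 28 is the 22nd.

2055-02-22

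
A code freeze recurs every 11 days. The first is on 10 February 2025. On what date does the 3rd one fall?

The 3rd occurrence is 2 intervals after the first: 2 × 11 = 22 days after 10 February 2025.
February has 28 days — 18 days to the end of February leaves 4.
4 days into March → 4 March 2025.

4 March 2025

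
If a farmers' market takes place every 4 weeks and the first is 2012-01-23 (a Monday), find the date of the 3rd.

2012-03-19

The 3rd occurrence is 2 intervals after the first: 2 × 28 = 56 days after 2012-01-23.
January has 31 days — 8 days to the end of January leaves 48.
February has 29 days (19 left).
19 days into March → 2012-03-19.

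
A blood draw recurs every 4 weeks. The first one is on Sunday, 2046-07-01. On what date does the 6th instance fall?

The 6th occurrence is 5 intervals after the first: 5 × 28 = 140 days after 2046-07-01.
July has 31 days — 30 days to the end of July leaves 110.
August has 31 days (79 left).
September has 30 days (49 left).
October has 31 days (18 left).
18 days into November → 2046-11-18.

2046-11-18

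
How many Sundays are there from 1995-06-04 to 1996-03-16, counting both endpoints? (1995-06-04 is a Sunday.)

1995-06-04 is a Sunday; the first Sunday on or after it is 1995-06-04.
From 1995-06-04 to 1996-03-16: 26 + 31 + 31 + 30 + 31 + 30 + 31 + 31 + 29 + 16 = 286 days (rest of June, July, August, September, October, November, December, January, February, March).
286 ÷ 7 = 40 full weeks with remainder 6, so 40 more Sundays after the first → 41.

41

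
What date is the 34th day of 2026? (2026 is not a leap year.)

February 3, 2026

January has 31 days (34 − 31 = 3 remain).
3 into February → February 3.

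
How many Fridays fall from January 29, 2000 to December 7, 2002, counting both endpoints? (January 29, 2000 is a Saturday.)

149

January 29, 2000 is a Saturday; the first Friday on or after it is February 4, 2000 (6 days later).
From February 4, 2000 to December 7, 2002: 331 + 365 + 341 = 1037 days (rest of 2000, 2001, to December 7, 2002 in 2002).
1037 ÷ 7 = 148 full weeks with remainder 1, so 148 more Fridays after the first → 149.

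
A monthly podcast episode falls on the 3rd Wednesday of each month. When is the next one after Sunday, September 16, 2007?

September 19, 2007

September 2007 starts on a Saturday; its first Wednesday is the 5th, so the 3rd Wednesday is the 19th — September 19, 2007.
September 19, 2007 is after September 16, 2007, so that is the next one.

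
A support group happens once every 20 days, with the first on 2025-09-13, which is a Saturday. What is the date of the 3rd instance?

2025-10-23

The 3rd occurrence is 2 intervals after the first: 2 × 20 = 40 days after 2025-09-13.
September has 30 days — 17 days to the end of September leaves 23.
23 days into October → 2025-10-23.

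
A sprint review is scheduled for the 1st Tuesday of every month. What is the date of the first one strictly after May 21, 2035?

May 2035 starts on a Tuesday, so its 1st Tuesday is May 1, 2035.
That is not after May 21, 2035, so look at June 2035.
June 2035 starts on a Friday, so its 1st Tuesday is June 5, 2035 (4 days in).

June 5, 2035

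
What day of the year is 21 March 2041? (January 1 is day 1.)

80

Days in months before March: 31 + 28 = 59.
Plus 21 days into March → day 80.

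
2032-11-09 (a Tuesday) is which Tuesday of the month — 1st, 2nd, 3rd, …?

Day 9 falls in week ⌈9/7⌉ of the month.
Days 1–7 hold the 1st Tuesday, 8–14 the 2nd, 15–21 the 3rd, 22–28 the 4th, 29–31 the 5th.
9 is in the range for the 2nd.

2nd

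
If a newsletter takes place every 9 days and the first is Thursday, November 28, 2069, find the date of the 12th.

The 12th occurrence is 11 intervals after the first: 11 × 9 = 99 days after November 28, 2069.
November has 30 days — 2 days to the end of November leaves 97.
December has 31 days (66 left).
January has 31 days (35 left).
February has 28 days (7 left).
7 days into March → March 7, 2070.

March 7, 2070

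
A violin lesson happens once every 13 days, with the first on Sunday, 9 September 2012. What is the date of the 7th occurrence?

26 November 2012

The 7th occurrence is 6 intervals after the first: 6 × 13 = 78 days after 9 September 2012.
September has 30 days — 21 days to the end of September leaves 57.
October has 31 days (26 left).
26 days into November → 26 November 2012.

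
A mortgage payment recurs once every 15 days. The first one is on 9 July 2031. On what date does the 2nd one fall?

24 July 2031

The 2nd occurrence is 1 interval after the first: 1 × 15 = 15 days after 9 July 2031.
15 days later is 24 July 2031.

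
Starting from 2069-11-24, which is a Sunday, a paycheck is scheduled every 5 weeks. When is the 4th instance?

The 4th occurrence is 3 intervals after the first: 3 × 35 = 105 days after 2069-11-24.
November has 30 days — 6 days to the end of November leaves 99.
December has 31 days (68 left).
January has 31 days (37 left).
February has 28 days (9 left).
9 days into March → 2070-03-09.

2070-03-09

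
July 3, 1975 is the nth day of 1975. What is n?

Days in months before July: 31 + 28 + 31 + 30 + 31 + 30 = 181.
Plus 3 days into July → day 184.

184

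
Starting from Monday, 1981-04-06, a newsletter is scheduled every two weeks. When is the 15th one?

1981-10-19

The 15th occurrence is 14 intervals after the first: 14 × 14 = 196 days after 1981-04-06.
April has 30 days — 24 days to the end of April leaves 172.
May has 31 days (141 left).
June has 30 days (111 left).
July has 31 days (80 left).
August has 31 days (49 left).
September has 30 days (19 left).
19 days into October → 1981-10-19.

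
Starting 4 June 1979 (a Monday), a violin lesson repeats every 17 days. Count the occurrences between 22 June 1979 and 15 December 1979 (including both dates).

Occurrences land 17·i days after 4 June 1979 for i = 0, 1, 2, …
22 June 1979 is 18 days after the start; 18 ÷ 17 = 1 remainder 1; since the remainder is 1, round up to i = 2. First occurrence in the window: #3 on 8 July 1979 (2×17 = 34 days in).
15 December 1979 is 194 days after the start; 194 ÷ 17 = 11 remainder 7. Last occurrence in the window: #12 on 8 December 1979.
Occurrences #3 through #12: 10 in total.

10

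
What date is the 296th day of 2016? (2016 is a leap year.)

October 22, 2016

January has 31 days (296 − 31 = 265 remain).
February has 29 days (265 − 29 = 236 remain).
March has 31 days (236 − 31 = 205 remain).
April has 30 days (205 − 30 = 175 remain).
May has 31 days (175 − 31 = 144 remain).
June has 30 days (144 − 30 = 114 remain).
July has 31 days (114 − 31 = 83 remain).
August has 31 days (83 − 31 = 52 remain).
September has 30 days (52 − 30 = 22 remain).
22 into October → October 22.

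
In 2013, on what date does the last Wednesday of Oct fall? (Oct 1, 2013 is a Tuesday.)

Oct 30, 2013

Oct 2013 begins on a Tuesday, so the first Wednesday is Oct 2 (1 day later).
Oct 2013 has 31 days. Adding weeks: 2, 9, 16, 23, 30 — the last one ≤ 31 is the 30th.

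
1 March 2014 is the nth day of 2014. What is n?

Days in months before March: 31 + 28 = 59.
Plus 1 day into March → day 60.

60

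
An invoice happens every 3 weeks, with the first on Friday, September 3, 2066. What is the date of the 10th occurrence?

March 11, 2067

The 10th occurrence is 9 intervals after the first: 9 × 21 = 189 days after September 3, 2066.
September has 30 days — 27 days to the end of September leaves 162.
October has 31 days (131 left).
November has 30 days (101 left).
December has 31 days (70 left).
January has 31 days (39 left).
February has 28 days (11 left).
11 days into March → March 11, 2067.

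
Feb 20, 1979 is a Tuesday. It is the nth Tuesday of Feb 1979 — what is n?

3rd

Day 20 falls in week ⌈20/7⌉ of the month.
Days 1–7 hold the 1st Tuesday, 8–14 the 2nd, 15–21 the 3rd, 22–28 the 4th, 29–31 the 5th.
20 is in the range for the 3rd.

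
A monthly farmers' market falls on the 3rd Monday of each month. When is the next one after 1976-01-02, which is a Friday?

1976-01-19

January 1976 starts on a Thursday; its first Monday is the 5th, so the 3rd Monday is the 19th — 1976-01-19.
1976-01-19 is after 1976-01-02, so that is the next one.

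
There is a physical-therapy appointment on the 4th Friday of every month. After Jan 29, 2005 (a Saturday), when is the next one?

Jan 2005 starts on a Saturday; its first Friday is the 7th, so the 4th Friday is the 28th — Jan 28, 2005.
That is not after Jan 29, 2005, so look at Feb 2005.
Feb 2005 starts on a Tuesday; its first Friday is the 4th, so the 4th Friday is the 25th — Feb 25, 2005.

Feb 25, 2005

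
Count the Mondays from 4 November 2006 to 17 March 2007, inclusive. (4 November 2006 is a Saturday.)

19

4 November 2006 is a Saturday; the first Monday on or after it is 6 November 2006 (2 days later).
From 6 November 2006 to 17 March 2007: 24 + 31 + 31 + 28 + 17 = 131 days (rest of November, December, January, February, March).
131 ÷ 7 = 18 full weeks with remainder 5, so 18 more Mondays after the first → 19.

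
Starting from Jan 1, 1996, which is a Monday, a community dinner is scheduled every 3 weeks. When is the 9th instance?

The 9th occurrence is 8 intervals after the first: 8 × 21 = 168 days after Jan 1, 1996.
Jan has 31 days — 30 days to the end of Jan leaves 138.
Feb has 29 days (109 left).
Mar has 31 days (78 left).
Apr has 30 days (48 left).
May has 31 days (17 left).
17 days into Jun → Jun 17, 1996.

Jun 17, 1996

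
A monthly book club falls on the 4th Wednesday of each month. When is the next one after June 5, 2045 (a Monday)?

June 2045 starts on a Thursday; its first Wednesday is the 7th, so the 4th Wednesday is the 28th — June 28, 2045.
June 28, 2045 is after June 5, 2045, so that is the next one.

June 28, 2045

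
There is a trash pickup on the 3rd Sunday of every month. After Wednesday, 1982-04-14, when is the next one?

1982-04-18

April 1982 starts on a Thursday; its first Sunday is the 4th, so the 3rd Sunday is the 18th — 1982-04-18.
1982-04-18 is after 1982-04-14, so that is the next one.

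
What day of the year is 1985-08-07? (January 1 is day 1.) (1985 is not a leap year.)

219

Days in months before August: 31 + 28 + 31 + 30 + 31 + 30 + 31 = 212.
Plus 7 days into August → day 219.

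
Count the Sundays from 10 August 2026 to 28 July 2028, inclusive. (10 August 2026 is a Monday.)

102

10 August 2026 is a Monday; the first Sunday on or after it is 16 August 2026 (6 days later).
From 16 August 2026 to 28 July 2028: 137 + 365 + 210 = 712 days (rest of 2026, 2027, to 28 July 2028 in 2028).
712 ÷ 7 = 101 full weeks with remainder 5, so 101 more Sundays after the first → 102.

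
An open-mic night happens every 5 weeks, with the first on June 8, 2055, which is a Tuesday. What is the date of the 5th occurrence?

October 26, 2055

The 5th occurrence is 4 intervals after the first: 4 × 35 = 140 days after June 8, 2055.
June has 30 days — 22 days to the end of June leaves 118.
July has 31 days (87 left).
August has 31 days (56 left).
September has 30 days (26 left).
26 days into October → October 26, 2055.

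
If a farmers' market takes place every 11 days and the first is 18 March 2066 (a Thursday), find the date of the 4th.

20 April 2066

The 4th occurrence is 3 intervals after the first: 3 × 11 = 33 days after 18 March 2066.
March has 31 days — 13 days to the end of March leaves 20.
20 days into April → 20 April 2066.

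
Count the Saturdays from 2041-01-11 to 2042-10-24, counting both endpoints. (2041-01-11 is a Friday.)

93

2041-01-11 is a Friday; the first Saturday on or after it is 2041-01-12 (1 day later).
From 2041-01-12 to 2042-10-24: 353 + 297 = 650 days (rest of 2041, to 2042-10-24 in 2042).
650 ÷ 7 = 92 full weeks with remainder 6, so 92 more Saturdays after the first → 93.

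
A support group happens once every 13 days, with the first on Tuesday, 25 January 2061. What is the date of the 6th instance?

31 March 2061

The 6th occurrence is 5 intervals after the first: 5 × 13 = 65 days after 25 January 2061.
January has 31 days — 6 days to the end of January leaves 59.
February has 28 days (31 left).
31 days into March → 31 March 2061.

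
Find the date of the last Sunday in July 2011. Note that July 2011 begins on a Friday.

July 2011 begins on a Friday, so the first Sunday is July 3 (2 days later).
July 2011 has 31 days. Adding weeks: 3, 10, 17, 24, 31 — the last one ≤ 31 is the 31st.

2011-07-31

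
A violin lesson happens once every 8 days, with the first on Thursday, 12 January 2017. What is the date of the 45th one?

The 45th occurrence is 44 intervals after the first: 44 × 8 = 352 days after 12 January 2017.
January has 31 days — 19 days to the end of January leaves 333.
February has 28 days (305 left).
March has 31 days (274 left).
April has 30 days (244 left).
May has 31 days (213 left).
June has 30 days (183 left).
July has 31 days (152 left).
August has 31 days (121 left).
September has 30 days (91 left).
October has 31 days (60 left).
November has 30 days (30 left).
30 days into December → 30 December 2017.

30 December 2017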